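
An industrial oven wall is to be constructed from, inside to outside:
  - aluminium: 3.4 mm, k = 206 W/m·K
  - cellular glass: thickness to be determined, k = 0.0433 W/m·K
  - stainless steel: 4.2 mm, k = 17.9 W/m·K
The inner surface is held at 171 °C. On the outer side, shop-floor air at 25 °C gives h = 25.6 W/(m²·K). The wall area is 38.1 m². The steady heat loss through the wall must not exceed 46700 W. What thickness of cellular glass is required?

L ≈ 3.46 mm

Thermal resistances in series:
R_aluminium = L/(kA) = 0.0034/(206×38.1) = 4.332×10^-7 K/W
R_stainless steel = L/(kA) = 0.0042/(17.9×38.1) = 6.158×10^-6 K/W
R_outer film = 1/(h_o·A) = 1/(25.6×38.1) = 0.001025 K/W
Sum of the known resistances R_other = 0.001032 K/W
Required total resistance R_tot = ΔT/Q_allow = 146/46700 = 0.003126 K/W
R_cellular glass = R_tot − R_other = 0.002094 K/W
L = R·k·A = 0.002094×0.0433×38.1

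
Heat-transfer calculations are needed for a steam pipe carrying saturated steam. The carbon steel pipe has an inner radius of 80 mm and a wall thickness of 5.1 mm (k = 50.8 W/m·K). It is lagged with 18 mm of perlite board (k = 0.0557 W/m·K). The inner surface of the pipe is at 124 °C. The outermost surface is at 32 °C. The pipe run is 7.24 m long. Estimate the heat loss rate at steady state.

Q ≈ 1210 W

Radial resistances (cylindrical: R_cond = ln(r_o/r_i)/(2πkL), R_conv = 1/(h·2πrL)):
R_carbon steel pipe wall = ln(85.1/80)/(2π×50.8×7.24) = 2.674×10^-5 K/W
R_perlite board = ln(103.1/85.1)/(2π×0.0557×7.24) = 0.07572 K/W
R_total = 0.07575 K/W
Q = ΔT/R_total = 92/0.07575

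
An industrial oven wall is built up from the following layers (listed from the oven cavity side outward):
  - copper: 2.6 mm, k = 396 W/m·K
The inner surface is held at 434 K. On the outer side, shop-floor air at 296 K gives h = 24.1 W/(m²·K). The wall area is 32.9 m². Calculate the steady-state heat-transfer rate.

Thermal resistances in series:
R_copper = L/(kA) = 0.0026/(396×32.9) = 1.996×10^-7 K/W
R_outer film = 1/(h_o·A) = 1/(24.1×32.9) = 0.001261 K/W
R_total = 0.001261 K/W
Q = ΔT / R_total = 138 / 0.001261

Q ≈ 109000 W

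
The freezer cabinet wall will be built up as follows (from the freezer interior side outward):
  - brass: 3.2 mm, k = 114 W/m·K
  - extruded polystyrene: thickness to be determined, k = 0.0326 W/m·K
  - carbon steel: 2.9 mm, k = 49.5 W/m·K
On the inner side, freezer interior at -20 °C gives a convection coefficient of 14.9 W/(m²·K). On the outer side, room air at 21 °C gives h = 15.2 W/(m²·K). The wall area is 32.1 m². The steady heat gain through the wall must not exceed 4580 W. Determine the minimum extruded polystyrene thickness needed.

Model the wall as resistances in series:
R_inner film = 1/(h_i·A) = 1/(14.9×32.1) = 0.002091 K/W
R_brass = L/(kA) = 0.0032/(114×32.1) = 8.745×10^-7 K/W
R_carbon steel = L/(kA) = 0.0029/(49.5×32.1) = 1.825×10^-6 K/W
R_outer film = 1/(h_o·A) = 1/(15.2×32.1) = 0.00205 K/W
Sum of the known resistances R_other = 0.004143 K/W
Required total resistance R_tot = ΔT/Q_allow = 41/4580 = 0.008952 K/W
R_extruded polystyrene = R_tot − R_other = 0.004809 K/W
L = R·k·A = 0.004809×0.0326×32.1

L ≈ 5.03 mm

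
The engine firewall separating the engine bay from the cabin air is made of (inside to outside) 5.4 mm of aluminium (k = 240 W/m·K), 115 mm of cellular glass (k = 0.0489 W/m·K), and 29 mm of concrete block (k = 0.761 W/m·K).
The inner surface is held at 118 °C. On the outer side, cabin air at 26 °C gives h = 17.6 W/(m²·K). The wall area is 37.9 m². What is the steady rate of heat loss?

Treating each layer as a thermal resistance in series:
R_aluminium = L/(kA) = 0.0054/(240×37.9) = 5.937×10^-7 K/W
R_cellular glass = L/(kA) = 0.115/(0.0489×37.9) = 0.06205 K/W
R_concrete block = L/(kA) = 0.029/(0.761×37.9) = 0.001005 K/W
R_outer film = 1/(h_o·A) = 1/(17.6×37.9) = 0.001499 K/W
R_total = 0.06456 K/W
Q = ΔT / R_total = 92 / 0.06456

Q ≈ 1430 W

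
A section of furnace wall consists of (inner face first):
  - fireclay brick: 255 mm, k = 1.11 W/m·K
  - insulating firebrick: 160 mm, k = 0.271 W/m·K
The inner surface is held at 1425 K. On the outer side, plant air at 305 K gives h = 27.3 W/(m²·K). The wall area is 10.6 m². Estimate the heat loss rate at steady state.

Treating each layer as a thermal resistance in series:
R_fireclay brick = L/(kA) = 0.255/(1.11×10.6) = 0.02167 K/W
R_insulating firebrick = L/(kA) = 0.16/(0.271×10.6) = 0.0557 K/W
R_outer film = 1/(h_o·A) = 1/(27.3×10.6) = 0.003456 K/W
R_total = 0.08083 K/W
Q = ΔT / R_total = 1120 / 0.08083

Q ≈ 13900 W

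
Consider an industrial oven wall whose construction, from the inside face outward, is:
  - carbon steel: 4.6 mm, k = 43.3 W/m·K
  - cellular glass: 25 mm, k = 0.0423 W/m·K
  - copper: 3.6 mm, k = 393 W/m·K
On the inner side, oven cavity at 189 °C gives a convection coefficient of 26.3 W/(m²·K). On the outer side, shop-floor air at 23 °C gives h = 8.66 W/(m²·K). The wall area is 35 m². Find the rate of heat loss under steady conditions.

Using the resistance-network approach (series):
R_inner film = 1/(h_i·A) = 1/(26.3×35) = 0.001086 K/W
R_carbon steel = L/(kA) = 0.0046/(43.3×35) = 3.035×10^-6 K/W
R_cellular glass = L/(kA) = 0.025/(0.0423×35) = 0.01689 K/W
R_copper = L/(kA) = 0.0036/(393×35) = 2.617×10^-7 K/W
R_outer film = 1/(h_o·A) = 1/(8.66×35) = 0.003299 K/W
R_total = 0.02128 K/W
Q = ΔT / R_total = 166 / 0.02128

Q ≈ 7800 W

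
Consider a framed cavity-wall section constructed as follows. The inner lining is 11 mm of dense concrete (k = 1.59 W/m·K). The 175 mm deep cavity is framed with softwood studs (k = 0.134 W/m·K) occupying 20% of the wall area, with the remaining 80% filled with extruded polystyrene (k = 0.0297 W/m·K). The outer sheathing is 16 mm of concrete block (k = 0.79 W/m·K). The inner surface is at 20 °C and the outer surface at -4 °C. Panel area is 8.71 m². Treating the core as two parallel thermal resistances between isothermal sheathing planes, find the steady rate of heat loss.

Sheathing layers in series; stud and cavity paths in parallel between them.
R_inner = 0.011/(1.59×8.71) = 7.943×10^-4 K/W
R_stud  = 0.175/(0.134×0.2×8.71) = 0.7497 K/W
R_cav   = 0.175/(0.0297×0.8×8.71) = 0.8456 K/W
1/R_core = 1/R_stud + 1/R_cav → R_core = 0.3974 K/W
R_outer = 0.016/(0.79×8.71) = 0.002325 K/W
R_total = 0.4005 K/W
Q = ΔT/R_total = 24/0.4005

Q ≈ 59.9 W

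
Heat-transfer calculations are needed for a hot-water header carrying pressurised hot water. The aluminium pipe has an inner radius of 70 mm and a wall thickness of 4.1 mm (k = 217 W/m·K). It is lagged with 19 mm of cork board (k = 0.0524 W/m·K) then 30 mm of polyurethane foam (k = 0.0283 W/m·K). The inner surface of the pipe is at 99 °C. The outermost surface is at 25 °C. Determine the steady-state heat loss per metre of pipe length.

q′ ≈ 32.7 W/m

Cylindrical conduction, so R = ln(r₂/r₁)/(2πkL) per layer, in series:
R_aluminium pipe wall = ln(74.1/70)/(2π×217×1) = 4.175×10^-5 K/W
R_cork board = ln(93.1/74.1)/(2π×0.0524×1) = 0.6933 K/W
R_polyurethane foam = ln(123.1/93.1)/(2π×0.0283×1) = 1.571 K/W
R_total = 2.264 K/W
Q = ΔT/R_total = 74/2.264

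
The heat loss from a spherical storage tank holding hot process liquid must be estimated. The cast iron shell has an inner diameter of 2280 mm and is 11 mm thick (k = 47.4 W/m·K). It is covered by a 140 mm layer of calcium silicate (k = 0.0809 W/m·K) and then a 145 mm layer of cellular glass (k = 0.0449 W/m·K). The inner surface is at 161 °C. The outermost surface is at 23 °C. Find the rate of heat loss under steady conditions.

Q ≈ 597 W

Radial (spherical) resistances in series:
R_cast iron shell = (1/1.14 − 1/1.151)/(4π×47.4) = 1.407×10^-5 K/W
R_calcium silicate = (1/1.151 − 1/1.291)/(4π×0.0809) = 0.09268 K/W
R_cellular glass = (1/1.291 − 1/1.436)/(4π×0.0449) = 0.1386 K/W
R_total = 0.2313 K/W
Q = ΔT/R_total = 138/0.2313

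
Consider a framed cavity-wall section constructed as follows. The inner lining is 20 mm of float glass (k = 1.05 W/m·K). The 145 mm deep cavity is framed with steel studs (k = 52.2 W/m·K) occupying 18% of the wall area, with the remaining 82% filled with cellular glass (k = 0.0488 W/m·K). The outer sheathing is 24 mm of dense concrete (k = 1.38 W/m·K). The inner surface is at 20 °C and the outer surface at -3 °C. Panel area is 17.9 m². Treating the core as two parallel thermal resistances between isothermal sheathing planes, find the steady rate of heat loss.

Sheathing layers in series; stud and cavity paths in parallel between them.
R_inner = 0.02/(1.05×17.9) = 0.001064 K/W
R_stud  = 0.145/(52.2×0.18×17.9) = 8.621×10^-4 K/W
R_cav   = 0.145/(0.0488×0.82×17.9) = 0.2024 K/W
1/R_core = 1/R_stud + 1/R_cav → R_core = 8.585×10^-4 K/W
R_outer = 0.024/(1.38×17.9) = 9.716×10^-4 K/W
R_total = 0.002894 K/W
Q = ΔT/R_total = 23/0.002894

Q ≈ 7950 W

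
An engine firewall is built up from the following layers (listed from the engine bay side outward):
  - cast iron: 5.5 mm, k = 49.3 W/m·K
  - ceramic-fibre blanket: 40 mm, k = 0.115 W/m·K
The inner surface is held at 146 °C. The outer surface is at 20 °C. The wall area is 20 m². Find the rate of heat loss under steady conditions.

Treating each layer as a thermal resistance in series:
R_cast iron = L/(kA) = 0.0055/(49.3×20) = 5.578×10^-6 K/W
R_ceramic-fibre blanket = L/(kA) = 0.04/(0.115×20) = 0.01739 K/W
R_total = 0.0174 K/W
Q = ΔT / R_total = 126 / 0.0174

Q ≈ 7240 W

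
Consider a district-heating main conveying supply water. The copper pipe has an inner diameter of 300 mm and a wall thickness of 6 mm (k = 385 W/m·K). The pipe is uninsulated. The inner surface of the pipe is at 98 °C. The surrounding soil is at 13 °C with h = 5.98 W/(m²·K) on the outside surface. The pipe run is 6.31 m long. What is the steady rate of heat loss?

Q ≈ 3140 W

Per-layer cylindrical resistances, series-summed:
R_copper pipe wall = ln(156/150)/(2π×385×6.31) = 2.569×10^-6 K/W
R_outer film = 1/(h_o·2πr_oL) = 1/(5.98×2π×0.156×6.31) = 0.02704 K/W
R_total = 0.02704 K/W
Q = ΔT/R_total = 85/0.02704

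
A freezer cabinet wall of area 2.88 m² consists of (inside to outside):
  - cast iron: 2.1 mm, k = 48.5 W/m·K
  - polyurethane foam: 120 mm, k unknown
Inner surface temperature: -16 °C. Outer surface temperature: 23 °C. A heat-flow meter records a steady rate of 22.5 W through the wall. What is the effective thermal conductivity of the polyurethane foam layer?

k ≈ 0.024 W/(m·K)

Using the resistance-network approach (series):
R_cast iron = L/(kA) = 0.0021/(48.5×2.88) = 1.503×10^-5 K/W
Sum of known resistances R_other = 1.503×10^-5 K/W
Total R = ΔT/Q = 39/22.5 = 1.733 K/W
R_polyurethane foam = R_total − R_other = 1.733 K/W
k = L/(R·A) = 0.12/(1.733×2.88)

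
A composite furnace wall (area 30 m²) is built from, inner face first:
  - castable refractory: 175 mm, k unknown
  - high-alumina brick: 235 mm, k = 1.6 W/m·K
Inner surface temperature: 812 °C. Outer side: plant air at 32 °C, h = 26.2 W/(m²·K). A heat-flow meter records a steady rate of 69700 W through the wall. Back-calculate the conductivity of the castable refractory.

k ≈ 1.16 W/(m·K)

Treating each layer as a thermal resistance in series:
R_high-alumina brick = L/(kA) = 0.235/(1.6×30) = 0.004896 K/W
R_outer film = 1/(h_o·A) = 1/(26.2×30) = 0.001272 K/W
Sum of known resistances R_other = 0.006168 K/W
Total R = ΔT/Q = 780/69700 = 0.01119 K/W
R_castable refractory = R_total − R_other = 0.005023 K/W
k = L/(R·A) = 0.175/(0.005023×30)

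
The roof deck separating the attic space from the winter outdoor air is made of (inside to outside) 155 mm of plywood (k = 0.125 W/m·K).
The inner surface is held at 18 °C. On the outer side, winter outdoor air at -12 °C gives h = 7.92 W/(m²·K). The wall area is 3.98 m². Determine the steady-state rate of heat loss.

Thermal resistances in series:
R_plywood = L/(kA) = 0.155/(0.125×3.98) = 0.3116 K/W
R_outer film = 1/(h_o·A) = 1/(7.92×3.98) = 0.03172 K/W
R_total = 0.3433 K/W
Q = ΔT / R_total = 30 / 0.3433

Q ≈ 87.4 W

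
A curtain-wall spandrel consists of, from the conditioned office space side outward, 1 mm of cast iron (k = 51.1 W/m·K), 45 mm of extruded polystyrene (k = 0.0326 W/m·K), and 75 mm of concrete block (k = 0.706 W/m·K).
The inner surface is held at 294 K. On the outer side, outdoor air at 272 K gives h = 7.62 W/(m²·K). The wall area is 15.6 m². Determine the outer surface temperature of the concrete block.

Thermal resistances in series:
R_cast iron = L/(kA) = 0.001/(51.1×15.6) = 1.254×10^-6 K/W
R_extruded polystyrene = L/(kA) = 0.045/(0.0326×15.6) = 0.08849 K/W
R_concrete block = L/(kA) = 0.075/(0.706×15.6) = 0.00681 K/W
R_outer film = 1/(h_o·A) = 1/(7.62×15.6) = 0.008412 K/W
R_total = 0.1037 K/W;  Q = ΔT/R_total = 22/0.1037 = 212.1 W
T_interface = T_inner − Q·ΣR(inner→interface) = 294 − 212×0.0953

T ≈ 274 K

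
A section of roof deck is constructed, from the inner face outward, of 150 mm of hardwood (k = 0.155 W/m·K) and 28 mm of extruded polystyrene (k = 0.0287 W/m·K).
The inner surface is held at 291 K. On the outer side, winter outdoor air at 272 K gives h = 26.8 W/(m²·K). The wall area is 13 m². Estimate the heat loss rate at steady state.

Treating each layer as a thermal resistance in series:
R_hardwood = L/(kA) = 0.15/(0.155×13) = 0.07444 K/W
R_extruded polystyrene = L/(kA) = 0.028/(0.0287×13) = 0.07505 K/W
R_outer film = 1/(h_o·A) = 1/(26.8×13) = 0.00287 K/W
R_total = 0.1524 K/W
Q = ΔT / R_total = 19 / 0.1524

Q ≈ 125 W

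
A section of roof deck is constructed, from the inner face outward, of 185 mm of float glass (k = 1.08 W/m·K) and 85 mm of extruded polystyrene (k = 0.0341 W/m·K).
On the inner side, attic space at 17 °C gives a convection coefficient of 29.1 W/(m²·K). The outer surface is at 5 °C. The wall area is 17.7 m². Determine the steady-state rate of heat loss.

Q ≈ 78.7 W

Thermal resistances in series:
R_inner film = 1/(h_i·A) = 1/(29.1×17.7) = 0.001941 K/W
R_float glass = L/(kA) = 0.185/(1.08×17.7) = 0.009678 K/W
R_extruded polystyrene = L/(kA) = 0.085/(0.0341×17.7) = 0.1408 K/W
R_total = 0.1524 K/W
Q = ΔT / R_total = 12 / 0.1524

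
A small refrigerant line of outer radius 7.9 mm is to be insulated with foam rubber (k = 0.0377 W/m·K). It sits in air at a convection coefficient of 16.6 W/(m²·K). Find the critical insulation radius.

r_cr ≈ 2.27 mm

For a cylinder r_cr = k/h = 0.0377/16.6
r_cr = 2.27 mm; since the bare radius (7.9 mm) is above r_cr, any added insulation will reduce heat loss.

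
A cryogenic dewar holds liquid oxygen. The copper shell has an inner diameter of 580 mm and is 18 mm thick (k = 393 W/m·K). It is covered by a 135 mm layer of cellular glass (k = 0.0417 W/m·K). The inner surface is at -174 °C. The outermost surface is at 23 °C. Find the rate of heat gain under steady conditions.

Radial (spherical) resistances in series:
R_copper shell = (1/0.29 − 1/0.308)/(4π×393) = 4.081×10^-5 K/W
R_cellular glass = (1/0.308 − 1/0.443)/(4π×0.0417) = 1.888 K/W
R_total = 1.888 K/W
Q = ΔT/R_total = 197/1.888

Q ≈ 104 W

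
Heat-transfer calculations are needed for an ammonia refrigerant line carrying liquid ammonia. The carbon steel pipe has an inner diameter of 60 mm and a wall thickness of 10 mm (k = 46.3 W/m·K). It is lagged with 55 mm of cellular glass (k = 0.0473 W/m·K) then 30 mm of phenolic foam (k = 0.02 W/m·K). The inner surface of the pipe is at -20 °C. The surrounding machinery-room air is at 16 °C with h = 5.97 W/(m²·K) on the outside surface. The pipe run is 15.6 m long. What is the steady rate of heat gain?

Q ≈ 106 W

Treating each annulus and film as a series resistance:
R_carbon steel pipe wall = ln(40/30)/(2π×46.3×15.6) = 6.339×10^-5 K/W
R_cellular glass = ln(95/40)/(2π×0.0473×15.6) = 0.1866 K/W
R_phenolic foam = ln(125/95)/(2π×0.02×15.6) = 0.14 K/W
R_outer film = 1/(h_o·2πr_oL) = 1/(5.97×2π×0.125×15.6) = 0.01367 K/W
R_total = 0.3403 K/W
Q = ΔT/R_total = 36/0.3403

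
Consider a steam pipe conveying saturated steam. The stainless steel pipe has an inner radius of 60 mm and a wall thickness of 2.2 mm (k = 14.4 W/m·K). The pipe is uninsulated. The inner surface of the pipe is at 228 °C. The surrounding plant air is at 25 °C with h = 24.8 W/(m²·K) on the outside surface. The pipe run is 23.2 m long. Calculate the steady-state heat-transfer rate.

Q ≈ 45500 W

Radial resistances (cylindrical: R_cond = ln(r_o/r_i)/(2πkL), R_conv = 1/(h·2πrL)):
R_stainless steel pipe wall = ln(62.2/60)/(2π×14.4×23.2) = 1.716×10^-5 K/W
R_outer film = 1/(h_o·2πr_oL) = 1/(24.8×2π×0.0622×23.2) = 0.004447 K/W
R_total = 0.004464 K/W
Q = ΔT/R_total = 203/0.004464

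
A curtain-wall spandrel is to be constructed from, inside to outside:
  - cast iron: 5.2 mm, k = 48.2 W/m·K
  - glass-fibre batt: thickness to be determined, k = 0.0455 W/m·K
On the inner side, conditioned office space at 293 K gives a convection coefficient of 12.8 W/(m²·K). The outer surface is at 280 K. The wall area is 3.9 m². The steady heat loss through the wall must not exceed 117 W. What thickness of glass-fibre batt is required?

Thermal resistances in series:
R_inner film = 1/(h_i·A) = 1/(12.8×3.9) = 0.02003 K/W
R_cast iron = L/(kA) = 0.0052/(48.2×3.9) = 2.766×10^-5 K/W
Sum of the known resistances R_other = 0.02006 K/W
Required total resistance R_tot = ΔT/Q_allow = 13/117 = 0.1111 K/W
R_glass-fibre batt = R_tot − R_other = 0.09105 K/W
L = R·k·A = 0.09105×0.0455×3.9

L ≈ 16.2 mm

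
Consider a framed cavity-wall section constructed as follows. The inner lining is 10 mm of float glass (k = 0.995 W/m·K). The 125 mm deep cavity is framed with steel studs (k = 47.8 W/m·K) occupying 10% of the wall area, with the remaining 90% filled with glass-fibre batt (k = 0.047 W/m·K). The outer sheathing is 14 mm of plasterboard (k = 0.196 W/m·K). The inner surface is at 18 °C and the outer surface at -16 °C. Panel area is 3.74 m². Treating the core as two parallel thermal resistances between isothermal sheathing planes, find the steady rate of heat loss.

Q ≈ 1180 W

Sheathing layers in series; stud and cavity paths in parallel between them.
R_inner = 0.01/(0.995×3.74) = 0.002687 K/W
R_stud  = 0.125/(47.8×0.1×3.74) = 0.006992 K/W
R_cav   = 0.125/(0.047×0.9×3.74) = 0.7901 K/W
1/R_core = 1/R_stud + 1/R_cav → R_core = 0.006931 K/W
R_outer = 0.014/(0.196×3.74) = 0.0191 K/W
R_total = 0.02872 K/W
Q = ΔT/R_total = 34/0.02872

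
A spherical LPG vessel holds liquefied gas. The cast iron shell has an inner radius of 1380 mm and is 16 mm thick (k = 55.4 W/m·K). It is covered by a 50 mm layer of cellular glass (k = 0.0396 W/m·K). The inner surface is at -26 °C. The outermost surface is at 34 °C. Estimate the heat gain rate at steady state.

For a spherical shell R = (1/r₁ − 1/r₂)/(4πk); film R = 1/(h·4πr²). In series:
R_cast iron shell = (1/1.38 − 1/1.396)/(4π×55.4) = 1.193×10^-5 K/W
R_cellular glass = (1/1.396 − 1/1.446)/(4π×0.0396) = 0.04977 K/W
R_total = 0.04979 K/W
Q = ΔT/R_total = 60/0.04979

Q ≈ 1210 W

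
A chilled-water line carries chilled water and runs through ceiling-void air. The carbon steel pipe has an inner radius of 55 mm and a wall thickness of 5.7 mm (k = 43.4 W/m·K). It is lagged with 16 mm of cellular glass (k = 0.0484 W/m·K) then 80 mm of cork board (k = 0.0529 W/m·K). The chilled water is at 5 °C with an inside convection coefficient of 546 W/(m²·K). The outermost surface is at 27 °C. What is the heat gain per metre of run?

Per-layer cylindrical resistances, series-summed:
R_inner film = 1/(h_i·2πr₁L) = 1/(546×2π×0.055×1) = 0.0053 K/W
R_carbon steel pipe wall = ln(60.7/55)/(2π×43.4×1) = 3.616×10^-4 K/W
R_cellular glass = ln(76.7/60.7)/(2π×0.0484×1) = 0.7693 K/W
R_cork board = ln(156.7/76.7)/(2π×0.0529×1) = 2.149 K/W
R_total = 2.924 K/W
Q = ΔT/R_total = 22/2.924

q′ ≈ 7.52 W/m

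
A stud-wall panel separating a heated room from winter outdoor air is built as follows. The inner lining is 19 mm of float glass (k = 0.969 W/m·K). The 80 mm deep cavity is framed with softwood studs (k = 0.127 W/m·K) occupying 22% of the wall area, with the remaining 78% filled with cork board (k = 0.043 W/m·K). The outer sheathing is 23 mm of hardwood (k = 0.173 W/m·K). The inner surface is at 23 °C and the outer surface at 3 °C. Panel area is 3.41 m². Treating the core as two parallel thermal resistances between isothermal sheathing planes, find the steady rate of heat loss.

Sheathing layers in series; stud and cavity paths in parallel between them.
R_inner = 0.019/(0.969×3.41) = 0.00575 K/W
R_stud  = 0.08/(0.127×0.22×3.41) = 0.8397 K/W
R_cav   = 0.08/(0.043×0.78×3.41) = 0.6995 K/W
1/R_core = 1/R_stud + 1/R_cav → R_core = 0.3816 K/W
R_outer = 0.023/(0.173×3.41) = 0.03899 K/W
R_total = 0.4263 K/W
Q = ΔT/R_total = 20/0.4263

Q ≈ 46.9 W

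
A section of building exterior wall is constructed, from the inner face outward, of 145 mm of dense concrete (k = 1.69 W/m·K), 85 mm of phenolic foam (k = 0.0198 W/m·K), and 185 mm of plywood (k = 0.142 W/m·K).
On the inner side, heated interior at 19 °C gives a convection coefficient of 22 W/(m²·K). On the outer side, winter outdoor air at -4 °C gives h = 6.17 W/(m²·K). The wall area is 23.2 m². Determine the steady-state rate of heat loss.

Q ≈ 90.6 W

Thermal resistances in series:
R_inner film = 1/(h_i·A) = 1/(22×23.2) = 0.001959 K/W
R_dense concrete = L/(kA) = 0.145/(1.69×23.2) = 0.003698 K/W
R_phenolic foam = L/(kA) = 0.085/(0.0198×23.2) = 0.185 K/W
R_plywood = L/(kA) = 0.185/(0.142×23.2) = 0.05616 K/W
R_outer film = 1/(h_o·A) = 1/(6.17×23.2) = 0.006986 K/W
R_total = 0.2538 K/W
Q = ΔT / R_total = 23 / 0.2538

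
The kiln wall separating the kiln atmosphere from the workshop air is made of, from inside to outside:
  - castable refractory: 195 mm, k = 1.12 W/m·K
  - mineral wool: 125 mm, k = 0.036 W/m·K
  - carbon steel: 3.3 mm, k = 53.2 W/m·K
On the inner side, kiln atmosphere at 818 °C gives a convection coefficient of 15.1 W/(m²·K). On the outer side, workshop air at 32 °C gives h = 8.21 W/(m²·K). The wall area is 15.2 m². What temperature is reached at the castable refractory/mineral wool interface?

Thermal resistances in series:
R_inner film = 1/(h_i·A) = 1/(15.1×15.2) = 0.004357 K/W
R_castable refractory = L/(kA) = 0.195/(1.12×15.2) = 0.01145 K/W
R_mineral wool = L/(kA) = 0.125/(0.036×15.2) = 0.2284 K/W
R_carbon steel = L/(kA) = 0.0033/(53.2×15.2) = 4.081×10^-6 K/W
R_outer film = 1/(h_o·A) = 1/(8.21×15.2) = 0.008013 K/W
R_total = 0.2523 K/W;  Q = ΔT/R_total = 786/0.2523 = 3116 W
T_interface = T_inner − Q·ΣR(inner→interface) = 818 − 3120×0.01581

T ≈ 769 °C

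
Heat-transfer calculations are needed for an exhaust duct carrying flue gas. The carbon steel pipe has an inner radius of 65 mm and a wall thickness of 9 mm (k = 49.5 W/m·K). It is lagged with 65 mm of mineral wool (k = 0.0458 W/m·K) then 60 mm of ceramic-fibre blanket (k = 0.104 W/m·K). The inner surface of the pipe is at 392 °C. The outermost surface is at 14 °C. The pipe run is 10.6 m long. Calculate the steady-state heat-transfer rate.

Q ≈ 1460 W

Treating each annulus and film as a series resistance:
R_carbon steel pipe wall = ln(74/65)/(2π×49.5×10.6) = 3.933×10^-5 K/W
R_mineral wool = ln(139/74)/(2π×0.0458×10.6) = 0.2067 K/W
R_ceramic-fibre blanket = ln(199/139)/(2π×0.104×10.6) = 0.0518 K/W
R_total = 0.2585 K/W
Q = ΔT/R_total = 378/0.2585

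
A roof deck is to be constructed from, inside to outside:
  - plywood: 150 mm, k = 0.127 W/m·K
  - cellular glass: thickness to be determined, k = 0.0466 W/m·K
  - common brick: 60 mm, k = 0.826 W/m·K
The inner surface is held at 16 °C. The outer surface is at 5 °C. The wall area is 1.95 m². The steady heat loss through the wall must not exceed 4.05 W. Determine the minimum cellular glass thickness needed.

L ≈ 188 mm

Series thermal resistances:
R_plywood = L/(kA) = 0.15/(0.127×1.95) = 0.6057 K/W
R_common brick = L/(kA) = 0.06/(0.826×1.95) = 0.03725 K/W
Sum of the known resistances R_other = 0.6429 K/W
Required total resistance R_tot = ΔT/Q_allow = 11/4.05 = 2.716 K/W
R_cellular glass = R_tot − R_other = 2.073 K/W
L = R·k·A = 2.073×0.0466×1.95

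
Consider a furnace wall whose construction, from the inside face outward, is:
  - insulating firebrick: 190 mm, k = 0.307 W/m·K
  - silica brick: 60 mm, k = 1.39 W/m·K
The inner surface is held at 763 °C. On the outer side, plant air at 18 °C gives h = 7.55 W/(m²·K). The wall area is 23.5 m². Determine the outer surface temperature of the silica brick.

Model the wall as resistances in series:
R_insulating firebrick = L/(kA) = 0.19/(0.307×23.5) = 0.02634 K/W
R_silica brick = L/(kA) = 0.06/(1.39×23.5) = 0.001837 K/W
R_outer film = 1/(h_o·A) = 1/(7.55×23.5) = 0.005636 K/W
R_total = 0.03381 K/W;  Q = ΔT/R_total = 745/0.03381 = 22040 W
T_interface = T_inner − Q·ΣR(inner→interface) = 763 − 22000×0.02817

T ≈ 142 °C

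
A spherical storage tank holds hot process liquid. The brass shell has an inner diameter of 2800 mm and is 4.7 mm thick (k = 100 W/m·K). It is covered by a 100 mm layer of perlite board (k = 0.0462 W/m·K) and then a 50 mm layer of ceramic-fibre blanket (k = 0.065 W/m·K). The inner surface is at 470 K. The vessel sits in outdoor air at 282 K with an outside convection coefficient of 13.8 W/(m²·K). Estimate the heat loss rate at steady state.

Q ≈ 1710 W

Spherical conduction: R = (1/r_in − 1/r_out)/(4πk) per layer; series-sum.
R_brass shell = (1/1.4 − 1/1.4047)/(4π×100) = 1.902×10^-6 K/W
R_perlite board = (1/1.4047 − 1/1.5047)/(4π×0.0462) = 0.08149 K/W
R_ceramic-fibre blanket = (1/1.5047 − 1/1.5547)/(4π×0.065) = 0.02617 K/W
R_outer film = 1/(h·4πr_o²) = 1/(13.8×4π×1.5547²) = 0.002386 K/W
R_total = 0.11 K/W
Q = ΔT/R_total = 188/0.11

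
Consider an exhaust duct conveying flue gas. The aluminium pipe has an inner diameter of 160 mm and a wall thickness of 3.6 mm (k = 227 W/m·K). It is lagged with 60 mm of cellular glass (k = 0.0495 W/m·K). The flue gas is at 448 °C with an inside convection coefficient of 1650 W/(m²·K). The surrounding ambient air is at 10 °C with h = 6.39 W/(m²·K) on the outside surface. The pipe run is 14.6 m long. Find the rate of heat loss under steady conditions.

For a radial system each layer contributes R = ln(r_out/r_in)/(2πkL); films add R = 1/(hA).
R_inner film = 1/(h_i·2πr₁L) = 1/(1650×2π×0.08×14.6) = 8.258×10^-5 K/W
R_aluminium pipe wall = ln(83.6/80)/(2π×227×14.6) = 2.114×10^-6 K/W
R_cellular glass = ln(143.6/83.6)/(2π×0.0495×14.6) = 0.1191 K/W
R_outer film = 1/(h_o·2πr_oL) = 1/(6.39×2π×0.1436×14.6) = 0.01188 K/W
R_total = 0.1311 K/W
Q = ΔT/R_total = 438/0.1311

Q ≈ 3340 W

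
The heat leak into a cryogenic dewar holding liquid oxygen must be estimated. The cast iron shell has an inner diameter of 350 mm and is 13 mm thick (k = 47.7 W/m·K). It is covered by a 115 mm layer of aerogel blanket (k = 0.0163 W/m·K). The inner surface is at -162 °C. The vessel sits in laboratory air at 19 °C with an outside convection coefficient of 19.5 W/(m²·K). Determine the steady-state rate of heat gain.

Each spherical layer contributes R = (1/r_i − 1/r_o)/(4πk):
R_cast iron shell = (1/0.175 − 1/0.188)/(4π×47.7) = 6.592×10^-4 K/W
R_aerogel blanket = (1/0.188 − 1/0.303)/(4π×0.0163) = 9.856 K/W
R_outer film = 1/(h·4πr_o²) = 1/(19.5×4π×0.303²) = 0.04445 K/W
R_total = 9.901 K/W
Q = ΔT/R_total = 181/9.901

Q ≈ 18.3 W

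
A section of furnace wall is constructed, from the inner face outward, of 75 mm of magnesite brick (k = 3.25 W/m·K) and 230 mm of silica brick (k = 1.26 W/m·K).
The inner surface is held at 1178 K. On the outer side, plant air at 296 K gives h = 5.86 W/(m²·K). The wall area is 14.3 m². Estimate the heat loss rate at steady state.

Q ≈ 33500 W

Model the wall as resistances in series:
R_magnesite brick = L/(kA) = 0.075/(3.25×14.3) = 0.001614 K/W
R_silica brick = L/(kA) = 0.23/(1.26×14.3) = 0.01277 K/W
R_outer film = 1/(h_o·A) = 1/(5.86×14.3) = 0.01193 K/W
R_total = 0.02631 K/W
Q = ΔT / R_total = 882 / 0.02631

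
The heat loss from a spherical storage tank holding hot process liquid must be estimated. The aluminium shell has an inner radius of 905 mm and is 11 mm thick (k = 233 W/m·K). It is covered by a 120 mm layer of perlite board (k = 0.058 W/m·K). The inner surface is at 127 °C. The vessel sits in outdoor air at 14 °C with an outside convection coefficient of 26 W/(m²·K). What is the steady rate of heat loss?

Spherical conduction: R = (1/r_in − 1/r_out)/(4πk) per layer; series-sum.
R_aluminium shell = (1/0.905 − 1/0.916)/(4π×233) = 4.532×10^-6 K/W
R_perlite board = (1/0.916 − 1/1.036)/(4π×0.058) = 0.1735 K/W
R_outer film = 1/(h·4πr_o²) = 1/(26×4π×1.036²) = 0.002852 K/W
R_total = 0.1764 K/W
Q = ΔT/R_total = 113/0.1764

Q ≈ 641 W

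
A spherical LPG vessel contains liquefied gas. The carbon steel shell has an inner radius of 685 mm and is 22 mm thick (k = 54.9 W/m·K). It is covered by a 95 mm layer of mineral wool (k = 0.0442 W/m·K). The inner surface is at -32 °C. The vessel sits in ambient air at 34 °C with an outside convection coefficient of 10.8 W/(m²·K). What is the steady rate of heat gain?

Q ≈ 211 W

For a spherical shell R = (1/r₁ − 1/r₂)/(4πk); film R = 1/(h·4πr²). In series:
R_carbon steel shell = (1/0.685 − 1/0.707)/(4π×54.9) = 6.585×10^-5 K/W
R_mineral wool = (1/0.707 − 1/0.802)/(4π×0.0442) = 0.3016 K/W
R_outer film = 1/(h·4πr_o²) = 1/(10.8×4π×0.802²) = 0.01146 K/W
R_total = 0.3132 K/W
Q = ΔT/R_total = 66/0.3132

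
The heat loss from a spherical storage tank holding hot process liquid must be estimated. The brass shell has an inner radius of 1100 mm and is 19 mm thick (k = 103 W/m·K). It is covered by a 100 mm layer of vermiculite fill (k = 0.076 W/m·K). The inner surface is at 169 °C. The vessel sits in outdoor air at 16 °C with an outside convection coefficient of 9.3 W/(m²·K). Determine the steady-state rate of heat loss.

Radial (spherical) resistances in series:
R_brass shell = (1/1.1 − 1/1.119)/(4π×103) = 1.193×10^-5 K/W
R_vermiculite fill = (1/1.119 − 1/1.219)/(4π×0.076) = 0.07676 K/W
R_outer film = 1/(h·4πr_o²) = 1/(9.3×4π×1.219²) = 0.005758 K/W
R_total = 0.08253 K/W
Q = ΔT/R_total = 153/0.08253

Q ≈ 1850 W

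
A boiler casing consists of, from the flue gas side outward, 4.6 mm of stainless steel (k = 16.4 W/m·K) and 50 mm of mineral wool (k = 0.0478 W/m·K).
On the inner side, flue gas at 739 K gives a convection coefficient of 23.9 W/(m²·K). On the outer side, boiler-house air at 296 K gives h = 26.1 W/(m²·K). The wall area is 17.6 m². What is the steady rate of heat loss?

Q ≈ 6920 W

Using the resistance-network approach (series):
R_inner film = 1/(h_i·A) = 1/(23.9×17.6) = 0.002377 K/W
R_stainless steel = L/(kA) = 0.0046/(16.4×17.6) = 1.594×10^-5 K/W
R_mineral wool = L/(kA) = 0.05/(0.0478×17.6) = 0.05943 K/W
R_outer film = 1/(h_o·A) = 1/(26.1×17.6) = 0.002177 K/W
R_total = 0.064 K/W
Q = ΔT / R_total = 443 / 0.064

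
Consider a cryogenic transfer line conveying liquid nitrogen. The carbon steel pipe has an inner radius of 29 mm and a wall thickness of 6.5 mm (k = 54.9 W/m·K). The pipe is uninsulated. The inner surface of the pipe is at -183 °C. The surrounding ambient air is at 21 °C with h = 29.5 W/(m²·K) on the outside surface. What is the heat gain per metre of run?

q′ ≈ 1340 W/m

Radial resistances (cylindrical: R_cond = ln(r_o/r_i)/(2πkL), R_conv = 1/(h·2πrL)):
R_carbon steel pipe wall = ln(35.5/29)/(2π×54.9×1) = 5.863×10^-4 K/W
R_outer film = 1/(h_o·2πr_oL) = 1/(29.5×2π×0.0355×1) = 0.152 K/W
R_total = 0.1526 K/W
Q = ΔT/R_total = 204/0.1526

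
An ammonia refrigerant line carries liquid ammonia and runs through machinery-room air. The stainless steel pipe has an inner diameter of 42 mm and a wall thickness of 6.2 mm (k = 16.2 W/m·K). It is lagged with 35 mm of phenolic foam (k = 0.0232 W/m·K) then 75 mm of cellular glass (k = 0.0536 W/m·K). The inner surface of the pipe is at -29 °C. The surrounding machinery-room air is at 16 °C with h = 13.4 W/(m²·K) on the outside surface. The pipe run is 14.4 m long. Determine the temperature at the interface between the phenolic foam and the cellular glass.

T ≈ 2.49 °C

Cylindrical conduction, so R = ln(r₂/r₁)/(2πkL) per layer, in series:
R_stainless steel pipe wall = ln(27.2/21)/(2π×16.2×14.4) = 1.765×10^-4 K/W
R_phenolic foam = ln(62.2/27.2)/(2π×0.0232×14.4) = 0.394 K/W
R_cellular glass = ln(137.2/62.2)/(2π×0.0536×14.4) = 0.1631 K/W
R_outer film = 1/(h_o·2πr_oL) = 1/(13.4×2π×0.1372×14.4) = 0.006012 K/W
R_total = 0.5634 K/W
Q = ΔT/R_total = 45/0.5634
Q = 79.9 W
T_interface = T_inner + Q·ΣR(inner→interface) = -29 + 79.9×0.3942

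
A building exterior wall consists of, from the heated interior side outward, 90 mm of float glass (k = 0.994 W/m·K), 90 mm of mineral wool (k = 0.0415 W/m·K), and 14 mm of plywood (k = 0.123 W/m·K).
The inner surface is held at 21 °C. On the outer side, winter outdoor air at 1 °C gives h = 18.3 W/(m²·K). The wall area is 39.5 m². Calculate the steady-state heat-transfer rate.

Q ≈ 325 W

Treating each layer as a thermal resistance in series:
R_float glass = L/(kA) = 0.09/(0.994×39.5) = 0.002292 K/W
R_mineral wool = L/(kA) = 0.09/(0.0415×39.5) = 0.0549 K/W
R_plywood = L/(kA) = 0.014/(0.123×39.5) = 0.002882 K/W
R_outer film = 1/(h_o·A) = 1/(18.3×39.5) = 0.001383 K/W
R_total = 0.06146 K/W
Q = ΔT / R_total = 20 / 0.06146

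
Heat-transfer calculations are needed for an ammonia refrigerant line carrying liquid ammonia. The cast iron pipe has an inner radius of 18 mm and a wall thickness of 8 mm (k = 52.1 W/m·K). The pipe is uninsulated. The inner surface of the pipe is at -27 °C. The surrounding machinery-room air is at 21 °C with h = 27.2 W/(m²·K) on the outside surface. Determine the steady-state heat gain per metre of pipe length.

q′ ≈ 212 W/m

Cylindrical conduction, so R = ln(r₂/r₁)/(2πkL) per layer, in series:
R_cast iron pipe wall = ln(26/18)/(2π×52.1×1) = 0.001123 K/W
R_outer film = 1/(h_o·2πr_oL) = 1/(27.2×2π×0.026×1) = 0.225 K/W
R_total = 0.2262 K/W
Q = ΔT/R_total = 48/0.2262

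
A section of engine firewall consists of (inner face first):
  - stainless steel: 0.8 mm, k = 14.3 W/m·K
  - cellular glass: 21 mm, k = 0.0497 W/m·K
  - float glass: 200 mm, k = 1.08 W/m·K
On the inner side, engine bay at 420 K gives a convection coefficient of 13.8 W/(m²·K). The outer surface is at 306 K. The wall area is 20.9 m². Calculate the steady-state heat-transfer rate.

Using the resistance-network approach (series):
R_inner film = 1/(h_i·A) = 1/(13.8×20.9) = 0.003467 K/W
R_stainless steel = L/(kA) = 0.0008/(14.3×20.9) = 2.677×10^-6 K/W
R_cellular glass = L/(kA) = 0.021/(0.0497×20.9) = 0.02022 K/W
R_float glass = L/(kA) = 0.2/(1.08×20.9) = 0.008861 K/W
R_total = 0.03255 K/W
Q = ΔT / R_total = 114 / 0.03255

Q ≈ 3500 W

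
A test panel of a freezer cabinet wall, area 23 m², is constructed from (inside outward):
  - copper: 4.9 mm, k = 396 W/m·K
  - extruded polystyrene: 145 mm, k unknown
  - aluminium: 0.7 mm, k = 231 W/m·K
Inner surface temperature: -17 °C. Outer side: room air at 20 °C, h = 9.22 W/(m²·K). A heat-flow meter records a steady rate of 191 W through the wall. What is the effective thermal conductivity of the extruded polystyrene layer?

k ≈ 0.0334 W/(m·K)

Series thermal resistances:
R_copper = L/(kA) = 0.0049/(396×23) = 5.38×10^-7 K/W
R_aluminium = L/(kA) = 0.0007/(231×23) = 1.318×10^-7 K/W
R_outer film = 1/(h_o·A) = 1/(9.22×23) = 0.004716 K/W
Sum of known resistances R_other = 0.004716 K/W
Total R = ΔT/Q = 37/191 = 0.1937 K/W
R_extruded polystyrene = R_total − R_other = 0.189 K/W
k = L/(R·A) = 0.145/(0.189×23)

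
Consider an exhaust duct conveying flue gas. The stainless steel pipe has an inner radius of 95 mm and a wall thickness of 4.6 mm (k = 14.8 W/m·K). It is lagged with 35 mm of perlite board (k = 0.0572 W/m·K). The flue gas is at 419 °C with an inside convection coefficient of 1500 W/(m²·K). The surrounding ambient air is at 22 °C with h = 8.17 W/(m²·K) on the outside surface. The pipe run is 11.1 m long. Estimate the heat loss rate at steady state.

Q ≈ 4480 W

Per-layer cylindrical resistances, series-summed:
R_inner film = 1/(h_i·2πr₁L) = 1/(1500×2π×0.095×11.1) = 1.006×10^-4 K/W
R_stainless steel pipe wall = ln(99.6/95)/(2π×14.8×11.1) = 4.581×10^-5 K/W
R_perlite board = ln(134.6/99.6)/(2π×0.0572×11.1) = 0.07549 K/W
R_outer film = 1/(h_o·2πr_oL) = 1/(8.17×2π×0.1346×11.1) = 0.01304 K/W
R_total = 0.08867 K/W
Q = ΔT/R_total = 397/0.08867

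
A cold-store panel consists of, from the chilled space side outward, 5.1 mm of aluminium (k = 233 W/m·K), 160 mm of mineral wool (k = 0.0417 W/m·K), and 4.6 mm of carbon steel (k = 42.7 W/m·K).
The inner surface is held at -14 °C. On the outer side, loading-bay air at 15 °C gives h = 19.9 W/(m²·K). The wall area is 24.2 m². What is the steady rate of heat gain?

Q ≈ 181 W

Model the wall as resistances in series:
R_aluminium = L/(kA) = 0.0051/(233×24.2) = 9.045×10^-7 K/W
R_mineral wool = L/(kA) = 0.16/(0.0417×24.2) = 0.1586 K/W
R_carbon steel = L/(kA) = 0.0046/(42.7×24.2) = 4.452×10^-6 K/W
R_outer film = 1/(h_o·A) = 1/(19.9×24.2) = 0.002076 K/W
R_total = 0.1606 K/W
Q = ΔT / R_total = 29 / 0.1606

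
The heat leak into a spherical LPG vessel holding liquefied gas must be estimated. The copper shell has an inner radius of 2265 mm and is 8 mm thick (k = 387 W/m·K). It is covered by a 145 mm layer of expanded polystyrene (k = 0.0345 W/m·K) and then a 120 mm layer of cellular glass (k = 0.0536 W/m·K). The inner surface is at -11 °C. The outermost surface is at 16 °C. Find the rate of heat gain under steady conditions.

Q ≈ 300 W

Radial (spherical) resistances in series:
R_copper shell = (1/2.265 − 1/2.273)/(4π×387) = 3.195×10^-7 K/W
R_expanded polystyrene = (1/2.273 − 1/2.418)/(4π×0.0345) = 0.06085 K/W
R_cellular glass = (1/2.418 − 1/2.538)/(4π×0.0536) = 0.02903 K/W
R_total = 0.08988 K/W
Q = ΔT/R_total = 27/0.08988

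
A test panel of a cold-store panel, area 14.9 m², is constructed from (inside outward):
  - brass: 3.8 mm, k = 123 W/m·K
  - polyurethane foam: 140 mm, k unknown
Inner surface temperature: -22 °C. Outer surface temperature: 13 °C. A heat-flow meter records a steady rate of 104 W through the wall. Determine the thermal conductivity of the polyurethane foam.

k ≈ 0.0279 W/(m·K)

Treating each layer as a thermal resistance in series:
R_brass = L/(kA) = 0.0038/(123×14.9) = 2.073×10^-6 K/W
Sum of known resistances R_other = 2.073×10^-6 K/W
Total R = ΔT/Q = 35/104 = 0.3365 K/W
R_polyurethane foam = R_total − R_other = 0.3365 K/W
k = L/(R·A) = 0.14/(0.3365×14.9)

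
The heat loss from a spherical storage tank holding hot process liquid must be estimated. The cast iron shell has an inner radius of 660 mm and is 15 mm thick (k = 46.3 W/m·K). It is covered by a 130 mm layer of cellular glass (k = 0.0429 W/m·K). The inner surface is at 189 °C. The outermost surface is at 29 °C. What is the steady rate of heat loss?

Radial (spherical) resistances in series:
R_cast iron shell = (1/0.66 − 1/0.675)/(4π×46.3) = 5.787×10^-5 K/W
R_cellular glass = (1/0.675 − 1/0.805)/(4π×0.0429) = 0.4438 K/W
R_total = 0.4438 K/W
Q = ΔT/R_total = 160/0.4438

Q ≈ 360 W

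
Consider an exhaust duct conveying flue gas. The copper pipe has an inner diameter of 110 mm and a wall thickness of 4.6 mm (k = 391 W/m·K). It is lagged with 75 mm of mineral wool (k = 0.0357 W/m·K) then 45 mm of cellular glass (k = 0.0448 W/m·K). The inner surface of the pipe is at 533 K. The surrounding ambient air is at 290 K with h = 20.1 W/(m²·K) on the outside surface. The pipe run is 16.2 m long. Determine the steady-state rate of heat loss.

Radial resistances (cylindrical: R_cond = ln(r_o/r_i)/(2πkL), R_conv = 1/(h·2πrL)):
R_copper pipe wall = ln(59.6/55)/(2π×391×16.2) = 2.018×10^-6 K/W
R_mineral wool = ln(134.6/59.6)/(2π×0.0357×16.2) = 0.2242 K/W
R_cellular glass = ln(179.6/134.6)/(2π×0.0448×16.2) = 0.06325 K/W
R_outer film = 1/(h_o·2πr_oL) = 1/(20.1×2π×0.1796×16.2) = 0.002721 K/W
R_total = 0.2902 K/W
Q = ΔT/R_total = 243/0.2902

Q ≈ 837 W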